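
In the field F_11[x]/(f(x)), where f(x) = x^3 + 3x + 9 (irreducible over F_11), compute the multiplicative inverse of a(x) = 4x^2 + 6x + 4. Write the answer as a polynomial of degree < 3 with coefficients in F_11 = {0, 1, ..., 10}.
a(x)^(-1) ≡ 2x^2 + 8x + 3 (mod f(x))

Since f is irreducible over F_11, F_11[x]/(f) is a field and a(x) ≠ 0 has an inverse. Apply the extended Euclidean algorithm to f(x) and a(x) in F_11[x]: f(x) = (3x + 1)·a(x) + (7x + 5);  a(x) = (10x)·(7x + 5) + (4). The last nonzero remainder is the constant 4 = gcd(f, a) in F_11. Back-substituting through the division chain expresses 4 = s(x)·a(x) + t(x)·f(x) with s(x) ≡ 8x^2 + 10x + 1 (mod f), so (8x^2 + 10x + 1)·a(x) ≡ 4 (mod f). Multiplying by 4^(-1) ≡ 3 in F_11 gives a(x)^(-1) ≡ 3·(8x^2 + 10x + 1) ≡ 2x^2 + 8x + 3 (mod f). Check: (4x^2 + 6x + 4)·(2x^2 + 8x + 3) = 8x^4 + 2x^2 + 6x + 1 ≡ 1 (mod x^3 + 3x + 9).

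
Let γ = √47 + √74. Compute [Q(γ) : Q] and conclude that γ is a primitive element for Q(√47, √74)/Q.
[Q(γ) : Q] = 4 (equivalently, Q(γ) = Q(√47, √74))

Obviously Q(γ) ⊆ Q(√47, √74), and [Q(√47, √74):Q] = 4 (since 47, 74 are distinct squarefree integers > 1 with 3478 not a perfect square). To show equality we compute the minimal polynomial of γ. From γ = √47 + √74: γ^2 = 47 + 2√(3478) + 74 = 121 + 2√(3478), so γ^2 - 121 = 2√(3478); squaring, (γ^2 - 121)^2 = 4·3478, i.e. γ^4 - 242γ^2 + 14641 - 13912 = 0, i.e. γ^4 - 242γ^2 + 729 = 0. So γ is a root of x^4 - 242x^2 + 729. This polynomial is irreducible over Q: it has no rational root (each ±√47 ± √74 is irrational), and any factorization into two quadratics over Q would force √(3478) ∈ Q (pairing opposite roots) or √47, √74 ∈ Q (other pairings), all impossible. Hence [Q(γ):Q] = 4 = [Q(√47, √74):Q], so Q(γ) = Q(√47, √74).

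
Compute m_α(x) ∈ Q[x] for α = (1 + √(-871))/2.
m_α(x) = x^2 - x + 218

From 2α - 1 = √(-871), squaring gives (2α - 1)^2 = -871, i.e. 4α^2 - 4α + 1 = -871, so α^2 - α + (1 + 871)/4 = 0. Since -871 ≡ 1 (mod 4), (1 + 871)/4 = 218 ∈ Z. The polynomial x^2 - x + 218 has discriminant 1 - 4·(218) = -871, which is not a perfect square in Q (d = -871 is squarefree and ≠ 1), so x^2 - x + 218 is irreducible over Q. It is the minimal polynomial of α.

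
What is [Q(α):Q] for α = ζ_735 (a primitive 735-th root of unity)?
[Q(α):Q] = 336

The minimal polynomial of ζ_735 over Q is the 735-th cyclotomic polynomial Φ_735(x), which is irreducible over Q and has degree φ(735) = 336. Hence [Q(α):Q] = φ(735) = 336.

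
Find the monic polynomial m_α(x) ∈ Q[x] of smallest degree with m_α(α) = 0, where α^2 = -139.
m_α(x) = x^2 + 139

α satisfies α^2 + 139 = 0, so x^2 + 139 annihilates α. Since d = -139 is squarefree and ≠ 1, it is not a perfect square in Q, so x^2 + 139 has no rational root and is therefore irreducible over Q (a degree-2 polynomial over a field is irreducible iff it has no root). Hence m_α(x) = x^2 + 139.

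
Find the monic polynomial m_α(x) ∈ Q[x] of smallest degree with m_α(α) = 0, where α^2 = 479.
m_α(x) = x^2 - 479

α satisfies α^2 - 479 = 0, so x^2 - 479 annihilates α. Since d = 479 is squarefree and ≠ 1, it is not a perfect square in Q, so x^2 - 479 has no rational root and is therefore irreducible over Q (a degree-2 polynomial over a field is irreducible iff it has no root). Hence m_α(x) = x^2 - 479.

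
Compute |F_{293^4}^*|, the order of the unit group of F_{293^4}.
|F_{293^4}^*| = 7370050800

F_{293^4} has 293^4 = 7370050801 elements; its multiplicative group consists of all nonzero elements, so |F_{293^4}^*| = 7370050801 - 1 = 7370050800. (It is cyclic since any finite subgroup of the multiplicative group of a field is cyclic.)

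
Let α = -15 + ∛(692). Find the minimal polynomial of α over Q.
m_α(x) = x^3 + 45x^2 + 675x + 2683

Set β = α + 15 = ∛(692), so β^3 = 692. Then (α + 15)^3 - 692 = 0, i.e. α is a root of g(x) = (x + 15)^3 - 692 = x^3 + 45x^2 + 675x + 2683. Since g(x) = h(x + 15) where h(x) = x^3 - 692, and h is irreducible over Q (because 692 is not a perfect cube, so h has no rational root, and a monic cubic with no rational root is irreducible), g is also irreducible (irreducibility is preserved under the substitution x → x + 15). Hence m_α(x) = x^3 + 45x^2 + 675x + 2683.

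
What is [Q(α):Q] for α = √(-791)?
[Q(α):Q] = 2

[Q(α):Q] equals the degree of the minimal polynomial of α. Here α^2 = -791 and x^2 + 791 is irreducible (d = -791 is squarefree, ≠ 1, hence not a square), so deg(m_α) = 2. Thus [Q(α):Q] = 2.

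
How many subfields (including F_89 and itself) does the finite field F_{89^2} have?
F_{89^2} has 2 subfields

The subfields of F_{p^n} are exactly the fields F_{p^d} for d | n (each is the fixed field of the unique index-d subgroup of Gal(F_{p^n}/F_p) ≅ Z/nZ). The divisors of n = 2 are {1, 2}, giving 2 subfields: F_{89^1}, F_{89^2}.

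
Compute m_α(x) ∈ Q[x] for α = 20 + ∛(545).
m_α(x) = x^3 - 60x^2 + 1200x - 8545

Set β = α - 20 = ∛(545), so β^3 = 545. Then (α - 20)^3 - 545 = 0, i.e. α is a root of g(x) = (x - 20)^3 - 545 = x^3 - 60x^2 + 1200x - 8545. Since g(x) = h(x - 20) where h(x) = x^3 - 545, and h is irreducible over Q (because 545 is not a perfect cube, so h has no rational root, and a monic cubic with no rational root is irreducible), g is also irreducible (irreducibility is preserved under the substitution x → x - 20). Hence m_α(x) = x^3 - 60x^2 + 1200x - 8545.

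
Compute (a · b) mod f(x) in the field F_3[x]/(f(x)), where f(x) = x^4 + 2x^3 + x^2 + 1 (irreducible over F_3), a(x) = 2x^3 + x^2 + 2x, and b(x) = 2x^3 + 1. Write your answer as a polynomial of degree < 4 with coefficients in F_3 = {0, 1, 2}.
a · b ≡ 2x^3 + 2x (mod f(x))

Multiply in F_3[x]: a(x)·b(x) = (2x^3 + x^2 + 2x)·(2x^3 + 1) = x^6 + 2x^5 + x^4 + 2x^3 + x^2 + 2x. This has degree ≥ 4, so divide by f(x) over F_3: x^6 + 2x^5 + x^4 + 2x^3 + x^2 + 2x = (x^2)·(x^4 + 2x^3 + x^2 + 1) + (2x^3 + 2x). Hence a·b ≡ 2x^3 + 2x (mod f). (F_3[x]/(f) is a field with 3^4 = 81 elements since f is irreducible of degree 4.)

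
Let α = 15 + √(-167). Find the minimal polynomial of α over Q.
m_α(x) = x^2 - 30x + 392

From α - 15 = √(-167), squaring gives (α - 15)^2 = -167, i.e. α^2 - 30α + 225 = -167, so α^2 - 30α + 392 = 0. The discriminant of x^2 - 30x + 392 is (-30)^2 - 4·(392) = 900 - 1568 = -668, and 4·(-167) is not a perfect square in Q since -167 is squarefree and ≠ 1. Hence x^2 - 30x + 392 is irreducible over Q and is the minimal polynomial of α.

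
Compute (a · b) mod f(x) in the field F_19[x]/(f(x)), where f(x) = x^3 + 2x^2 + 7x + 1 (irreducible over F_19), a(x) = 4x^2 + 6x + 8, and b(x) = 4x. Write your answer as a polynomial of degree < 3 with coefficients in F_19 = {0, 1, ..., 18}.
a · b ≡ 11x^2 + 15x + 3 (mod f(x))

Multiply in F_19[x]: a(x)·b(x) = (4x^2 + 6x + 8)·(4x) = 16x^3 + 5x^2 + 13x. This has degree ≥ 3, so divide by f(x) over F_19: 16x^3 + 5x^2 + 13x = (16)·(x^3 + 2x^2 + 7x + 1) + (11x^2 + 15x + 3). Hence a·b ≡ 11x^2 + 15x + 3 (mod f). (F_19[x]/(f) is a field with 19^3 = 6859 elements since f is irreducible of degree 3.)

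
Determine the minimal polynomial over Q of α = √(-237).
m_α(x) = x^2 + 237

α satisfies α^2 + 237 = 0, so x^2 + 237 annihilates α. Since d = -237 is squarefree and ≠ 1, it is not a perfect square in Q, so x^2 + 237 has no rational root and is therefore irreducible over Q (a degree-2 polynomial over a field is irreducible iff it has no root). Hence m_α(x) = x^2 + 237.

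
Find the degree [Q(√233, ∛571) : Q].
[Q(√233, ∛571) : Q] = 6

Let L = Q(√233, ∛571). Since Q(√233) ⊂ L and [Q(√233):Q] = 2, the tower law gives 2 | [L:Q]. Likewise Q(∛571) ⊂ L with [Q(∛571):Q] = 3 (because 571 is not a perfect cube), so 3 | [L:Q]. As gcd(2,3) = 1, [L:Q] is divisible by 6. Conversely L is generated over Q by √233 and ∛571, so [L:Q] ≤ 2·3 = 6. Therefore [Q(√233, ∛571) : Q] = 6.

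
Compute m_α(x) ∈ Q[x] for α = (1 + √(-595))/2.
m_α(x) = x^2 - x + 149

From 2α - 1 = √(-595), squaring gives (2α - 1)^2 = -595, i.e. 4α^2 - 4α + 1 = -595, so α^2 - α + (1 + 595)/4 = 0. Since -595 ≡ 1 (mod 4), (1 + 595)/4 = 149 ∈ Z. The polynomial x^2 - x + 149 has discriminant 1 - 4·(149) = -595, which is not a perfect square in Q (d = -595 is squarefree and ≠ 1), so x^2 - x + 149 is irreducible over Q. It is the minimal polynomial of α.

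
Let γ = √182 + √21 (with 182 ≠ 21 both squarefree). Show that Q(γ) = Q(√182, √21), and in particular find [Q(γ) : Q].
[Q(γ) : Q] = 4 (equivalently, Q(γ) = Q(√182, √21))

Obviously Q(γ) ⊆ Q(√182, √21), and [Q(√182, √21):Q] = 4 (since 182, 21 are distinct squarefree integers > 1 with 3822 not a perfect square). To show equality we compute the minimal polynomial of γ. From γ = √182 + √21: γ^2 = 182 + 2√(3822) + 21 = 203 + 2√(3822), so γ^2 - 203 = 2√(3822); squaring, (γ^2 - 203)^2 = 4·3822, i.e. γ^4 - 406γ^2 + 41209 - 15288 = 0, i.e. γ^4 - 406γ^2 + 25921 = 0. So γ is a root of x^4 - 406x^2 + 25921. This polynomial is irreducible over Q: it has no rational root (each ±√182 ± √21 is irrational), and any factorization into two quadratics over Q would force √(3822) ∈ Q (pairing opposite roots) or √182, √21 ∈ Q (other pairings), all impossible. Hence [Q(γ):Q] = 4 = [Q(√182, √21):Q], so Q(γ) = Q(√182, √21).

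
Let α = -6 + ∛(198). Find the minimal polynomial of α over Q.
m_α(x) = x^3 + 18x^2 + 108x + 18

Set β = α + 6 = ∛(198), so β^3 = 198. Then (α + 6)^3 - 198 = 0, i.e. α is a root of g(x) = (x + 6)^3 - 198 = x^3 + 18x^2 + 108x + 18. Since g(x) = h(x + 6) where h(x) = x^3 - 198, and h is irreducible over Q (because 198 is not a perfect cube, so h has no rational root, and a monic cubic with no rational root is irreducible), g is also irreducible (irreducibility is preserved under the substitution x → x + 6). Hence m_α(x) = x^3 + 18x^2 + 108x + 18.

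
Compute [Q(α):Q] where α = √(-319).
[Q(α):Q] = 2

[Q(α):Q] equals the degree of the minimal polynomial of α. Here α^2 = -319 and x^2 + 319 is irreducible (d = -319 is squarefree, ≠ 1, hence not a square), so deg(m_α) = 2. Thus [Q(α):Q] = 2.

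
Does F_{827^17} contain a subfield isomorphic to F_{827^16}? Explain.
No: F_{827^16} is not a subfield of F_{827^17}

F_{p^m} embeds in F_{p^n} iff m | n. Here 16 ∤ 17 (since 17 = 1·16 + 1 with remainder 1 ≠ 0), so F_{827^16} is not a subfield of F_{827^17}. Equivalently: if it were, the tower law would give 16 = [F_{827^16}:F_827] dividing [F_{827^17}:F_827] = 17, contradiction.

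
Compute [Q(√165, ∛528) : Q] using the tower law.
[Q(√165, ∛528) : Q] = 6

Let L = Q(√165, ∛528). Since Q(√165) ⊂ L and [Q(√165):Q] = 2, the tower law gives 2 | [L:Q]. Likewise Q(∛528) ⊂ L with [Q(∛528):Q] = 3 (because 528 is not a perfect cube), so 3 | [L:Q]. As gcd(2,3) = 1, [L:Q] is divisible by 6. Conversely L is generated over Q by √165 and ∛528, so [L:Q] ≤ 2·3 = 6. Therefore [Q(√165, ∛528) : Q] = 6.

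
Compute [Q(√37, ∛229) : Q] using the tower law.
[Q(√37, ∛229) : Q] = 6

Let L = Q(√37, ∛229). Since Q(√37) ⊂ L and [Q(√37):Q] = 2, the tower law gives 2 | [L:Q]. Likewise Q(∛229) ⊂ L with [Q(∛229):Q] = 3 (because 229 is not a perfect cube), so 3 | [L:Q]. As gcd(2,3) = 1, [L:Q] is divisible by 6. Conversely L is generated over Q by √37 and ∛229, so [L:Q] ≤ 2·3 = 6. Therefore [Q(√37, ∛229) : Q] = 6.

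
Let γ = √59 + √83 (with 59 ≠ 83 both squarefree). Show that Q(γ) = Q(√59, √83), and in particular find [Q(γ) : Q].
[Q(γ) : Q] = 4 (equivalently, Q(γ) = Q(√59, √83))

Obviously Q(γ) ⊆ Q(√59, √83), and [Q(√59, √83):Q] = 4 (since 59, 83 are distinct squarefree integers > 1 with 4897 not a perfect square). To show equality we compute the minimal polynomial of γ. From γ = √59 + √83: γ^2 = 59 + 2√(4897) + 83 = 142 + 2√(4897), so γ^2 - 142 = 2√(4897); squaring, (γ^2 - 142)^2 = 4·4897, i.e. γ^4 - 284γ^2 + 20164 - 19588 = 0, i.e. γ^4 - 284γ^2 + 576 = 0. So γ is a root of x^4 - 284x^2 + 576. This polynomial is irreducible over Q: it has no rational root (each ±√59 ± √83 is irrational), and any factorization into two quadratics over Q would force √(4897) ∈ Q (pairing opposite roots) or √59, √83 ∈ Q (other pairings), all impossible. Hence [Q(γ):Q] = 4 = [Q(√59, √83):Q], so Q(γ) = Q(√59, √83).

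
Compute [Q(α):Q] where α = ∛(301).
[Q(α):Q] = 3

The minimal polynomial of α is x^3 - 301, irreducible over Q since 301 is not a perfect cube (so x^3 - 301 has no rational root). Hence [Q(α):Q] = deg(m_α) = 3.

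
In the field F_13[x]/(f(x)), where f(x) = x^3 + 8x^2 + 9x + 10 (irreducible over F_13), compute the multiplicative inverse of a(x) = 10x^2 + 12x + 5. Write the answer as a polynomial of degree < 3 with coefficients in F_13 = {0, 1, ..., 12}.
a(x)^(-1) ≡ 8x^2 + 2x (mod f(x))

Since f is irreducible over F_13, F_13[x]/(f) is a field and a(x) ≠ 0 has an inverse. Apply the extended Euclidean algorithm to f(x) and a(x) in F_13[x]: f(x) = (4x + 9)·a(x) + (11x + 4);  a(x) = (8x + 10)·(11x + 4) + (4). The last nonzero remainder is the constant 4 = gcd(f, a) in F_13. Back-substituting through the division chain expresses 4 = s(x)·a(x) + t(x)·f(x) with s(x) ≡ 6x^2 + 8x (mod f), so (6x^2 + 8x)·a(x) ≡ 4 (mod f). Multiplying by 4^(-1) ≡ 10 in F_13 gives a(x)^(-1) ≡ 10·(6x^2 + 8x) ≡ 8x^2 + 2x (mod f). Check: (10x^2 + 12x + 5)·(8x^2 + 2x) = 2x^4 + 12x^3 + 12x^2 + 10x ≡ 1 (mod x^3 + 8x^2 + 9x + 10).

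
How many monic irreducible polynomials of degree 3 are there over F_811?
There are 177803640 monic irreducible polynomials of degree 3 over F_811

Each element of F_{811^3} that lies in no proper subfield is a root of exactly one monic irreducible of degree 3 over F_811, and each such polynomial has 3 distinct roots in F_{811^3}. By Möbius inversion the count is N_811(3) = (1/3) Σ_{d|3} μ(3/d) · 811^d = (1/3)(μ(3)·811^1 + μ(1)·811^3) = 533410920/3 = 177803640.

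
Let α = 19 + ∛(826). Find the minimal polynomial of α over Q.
m_α(x) = x^3 - 57x^2 + 1083x - 7685

Set β = α - 19 = ∛(826), so β^3 = 826. Then (α - 19)^3 - 826 = 0, i.e. α is a root of g(x) = (x - 19)^3 - 826 = x^3 - 57x^2 + 1083x - 7685. Since g(x) = h(x - 19) where h(x) = x^3 - 826, and h is irreducible over Q (because 826 is not a perfect cube, so h has no rational root, and a monic cubic with no rational root is irreducible), g is also irreducible (irreducibility is preserved under the substitution x → x - 19). Hence m_α(x) = x^3 - 57x^2 + 1083x - 7685.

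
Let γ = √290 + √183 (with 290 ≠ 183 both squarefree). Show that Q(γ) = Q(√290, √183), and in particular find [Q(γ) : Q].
[Q(γ) : Q] = 4 (equivalently, Q(γ) = Q(√290, √183))

Obviously Q(γ) ⊆ Q(√290, √183), and [Q(√290, √183):Q] = 4 (since 290, 183 are distinct squarefree integers > 1 with 53070 not a perfect square). To show equality we compute the minimal polynomial of γ. From γ = √290 + √183: γ^2 = 290 + 2√(53070) + 183 = 473 + 2√(53070), so γ^2 - 473 = 2√(53070); squaring, (γ^2 - 473)^2 = 4·53070, i.e. γ^4 - 946γ^2 + 223729 - 212280 = 0, i.e. γ^4 - 946γ^2 + 11449 = 0. So γ is a root of x^4 - 946x^2 + 11449. This polynomial is irreducible over Q: it has no rational root (each ±√290 ± √183 is irrational), and any factorization into two quadratics over Q would force √(53070) ∈ Q (pairing opposite roots) or √290, √183 ∈ Q (other pairings), all impossible. Hence [Q(γ):Q] = 4 = [Q(√290, √183):Q], so Q(γ) = Q(√290, √183).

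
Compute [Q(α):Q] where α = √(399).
[Q(α):Q] = 2

[Q(α):Q] equals the degree of the minimal polynomial of α. Here α^2 = 399 and x^2 - 399 is irreducible (d = 399 is squarefree, ≠ 1, hence not a square), so deg(m_α) = 2. Thus [Q(α):Q] = 2.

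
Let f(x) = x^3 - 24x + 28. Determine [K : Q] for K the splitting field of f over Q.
[K : Q] = 6

By the rational root test, any rational root of the monic integer polynomial f(x) = x^3 - 24x + 28 must be an integer dividing the constant term 28, i.e. one of ±{1, 2, 4, 7, 14, 28}. Evaluating: f(1) = 5, f(-1) = 51, f(2) = -12, f(-2) = 68, f(4) = -4, f(-4) = 60, f(7) = 203, f(-7) = -147, f(14) = 2436, f(-14) = -2380, f(28) = 21308, f(-28) = -21252; none is 0, so f has no rational root and is therefore irreducible over Q (a cubic with no linear factor over a field is irreducible). For an irreducible cubic, the Galois group is A_3 or S_3 according as the discriminant disc(f) = -4a^3 - 27b^2 = -4·(-24)^3 - 27·(28)^2 = 34128 is or is not a square in Q. Here disc(f) = 34128 is not a perfect square in Q, so the Galois group of f over Q is not contained in A_3 and must be all of S_3. The splitting field has degree |S_3| = 6 over Q, so [K : Q] = 6.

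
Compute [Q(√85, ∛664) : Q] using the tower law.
[Q(√85, ∛664) : Q] = 6

Let L = Q(√85, ∛664). Since Q(√85) ⊂ L and [Q(√85):Q] = 2, the tower law gives 2 | [L:Q]. Likewise Q(∛664) ⊂ L with [Q(∛664):Q] = 3 (because 664 is not a perfect cube), so 3 | [L:Q]. As gcd(2,3) = 1, [L:Q] is divisible by 6. Conversely L is generated over Q by √85 and ∛664, so [L:Q] ≤ 2·3 = 6. Therefore [Q(√85, ∛664) : Q] = 6.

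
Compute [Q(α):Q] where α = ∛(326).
[Q(α):Q] = 3

The minimal polynomial of α is x^3 - 326, irreducible over Q since 326 is not a perfect cube (so x^3 - 326 has no rational root). Hence [Q(α):Q] = deg(m_α) = 3.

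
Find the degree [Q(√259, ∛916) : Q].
[Q(√259, ∛916) : Q] = 6

Let L = Q(√259, ∛916). Since Q(√259) ⊂ L and [Q(√259):Q] = 2, the tower law gives 2 | [L:Q]. Likewise Q(∛916) ⊂ L with [Q(∛916):Q] = 3 (because 916 is not a perfect cube), so 3 | [L:Q]. As gcd(2,3) = 1, [L:Q] is divisible by 6. Conversely L is generated over Q by √259 and ∛916, so [L:Q] ≤ 2·3 = 6. Therefore [Q(√259, ∛916) : Q] = 6.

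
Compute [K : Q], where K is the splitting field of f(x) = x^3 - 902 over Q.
[K : Q] = 6

The roots of x^3 - 902 are ∛902, ω∛902, ω^2∛902 where ω = e^(2πi/3) is a primitive cube root of unity, so K = Q(∛902, ω). Now [Q(∛902):Q] = 3 (since 902 is not a perfect cube, x^3 - 902 is irreducible) and [Q(ω):Q] = 2. Both 2 and 3 divide [K:Q], and [K:Q] ≤ 3·2 = 6, so [K:Q] = 6. (Equivalently: Q(∛902) ⊂ R but ω ∉ R, so [K : Q(∛902)] = 2.)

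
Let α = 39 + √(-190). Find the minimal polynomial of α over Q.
m_α(x) = x^2 - 78x + 1711

From α - 39 = √(-190), squaring gives (α - 39)^2 = -190, i.e. α^2 - 78α + 1521 = -190, so α^2 - 78α + 1711 = 0. The discriminant of x^2 - 78x + 1711 is (-78)^2 - 4·(1711) = 6084 - 6844 = -760, and 4·(-190) is not a perfect square in Q since -190 is squarefree and ≠ 1. Hence x^2 - 78x + 1711 is irreducible over Q and is the minimal polynomial of α.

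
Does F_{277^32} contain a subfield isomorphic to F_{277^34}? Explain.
No: F_{277^34} is not a subfield of F_{277^32}

F_{p^m} embeds in F_{p^n} iff m | n. Here 34 ∤ 32 (since 32 = 0·34 + 32 with remainder 32 ≠ 0), so F_{277^34} is not a subfield of F_{277^32}. Equivalently: if it were, the tower law would give 34 = [F_{277^34}:F_277] dividing [F_{277^32}:F_277] = 32, contradiction.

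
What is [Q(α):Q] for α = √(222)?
[Q(α):Q] = 2

[Q(α):Q] equals the degree of the minimal polynomial of α. Here α^2 = 222 and x^2 - 222 is irreducible (d = 222 is squarefree, ≠ 1, hence not a square), so deg(m_α) = 2. Thus [Q(α):Q] = 2.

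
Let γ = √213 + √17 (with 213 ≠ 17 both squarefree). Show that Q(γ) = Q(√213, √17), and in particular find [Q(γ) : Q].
[Q(γ) : Q] = 4 (equivalently, Q(γ) = Q(√213, √17))

Obviously Q(γ) ⊆ Q(√213, √17), and [Q(√213, √17):Q] = 4 (since 213, 17 are distinct squarefree integers > 1 with 3621 not a perfect square). To show equality we compute the minimal polynomial of γ. From γ = √213 + √17: γ^2 = 213 + 2√(3621) + 17 = 230 + 2√(3621), so γ^2 - 230 = 2√(3621); squaring, (γ^2 - 230)^2 = 4·3621, i.e. γ^4 - 460γ^2 + 52900 - 14484 = 0, i.e. γ^4 - 460γ^2 + 38416 = 0. So γ is a root of x^4 - 460x^2 + 38416. This polynomial is irreducible over Q: it has no rational root (each ±√213 ± √17 is irrational), and any factorization into two quadratics over Q would force √(3621) ∈ Q (pairing opposite roots) or √213, √17 ∈ Q (other pairings), all impossible. Hence [Q(γ):Q] = 4 = [Q(√213, √17):Q], so Q(γ) = Q(√213, √17).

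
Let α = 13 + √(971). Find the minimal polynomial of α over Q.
m_α(x) = x^2 - 26x - 802

From α - 13 = √(971), squaring gives (α - 13)^2 = 971, i.e. α^2 - 26α + 169 = 971, so α^2 - 26α - 802 = 0. The discriminant of x^2 - 26x - 802 is (-26)^2 - 4·(-802) = 676 + 3208 = 3884, and 4·(971) is not a perfect square in Q since 971 is squarefree and ≠ 1. Hence x^2 - 26x - 802 is irreducible over Q and is the minimal polynomial of α.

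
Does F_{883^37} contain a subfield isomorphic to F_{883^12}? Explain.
No: F_{883^12} is not a subfield of F_{883^37}

F_{p^m} embeds in F_{p^n} iff m | n. Here 12 ∤ 37 (since 37 = 3·12 + 1 with remainder 1 ≠ 0), so F_{883^12} is not a subfield of F_{883^37}. Equivalently: if it were, the tower law would give 12 = [F_{883^12}:F_883] dividing [F_{883^37}:F_883] = 37, contradiction.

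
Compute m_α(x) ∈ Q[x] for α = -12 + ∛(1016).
m_α(x) = x^3 + 36x^2 + 432x + 712

Set β = α + 12 = ∛(1016), so β^3 = 1016. Then (α + 12)^3 - 1016 = 0, i.e. α is a root of g(x) = (x + 12)^3 - 1016 = x^3 + 36x^2 + 432x + 712. Since g(x) = h(x + 12) where h(x) = x^3 - 1016, and h is irreducible over Q (because 1016 is not a perfect cube, so h has no rational root, and a monic cubic with no rational root is irreducible), g is also irreducible (irreducibility is preserved under the substitution x → x + 12). Hence m_α(x) = x^3 + 36x^2 + 432x + 712.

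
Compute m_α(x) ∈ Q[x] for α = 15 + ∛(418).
m_α(x) = x^3 - 45x^2 + 675x - 3793

Set β = α - 15 = ∛(418), so β^3 = 418. Then (α - 15)^3 - 418 = 0, i.e. α is a root of g(x) = (x - 15)^3 - 418 = x^3 - 45x^2 + 675x - 3793. Since g(x) = h(x - 15) where h(x) = x^3 - 418, and h is irreducible over Q (because 418 is not a perfect cube, so h has no rational root, and a monic cubic with no rational root is irreducible), g is also irreducible (irreducibility is preserved under the substitution x → x - 15). Hence m_α(x) = x^3 - 45x^2 + 675x - 3793.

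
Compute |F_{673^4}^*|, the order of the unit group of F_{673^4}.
|F_{673^4}^*| = 205144679040

F_{673^4} has 673^4 = 205144679041 elements; its multiplicative group consists of all nonzero elements, so |F_{673^4}^*| = 205144679041 - 1 = 205144679040. (It is cyclic since any finite subgroup of the multiplicative group of a field is cyclic.)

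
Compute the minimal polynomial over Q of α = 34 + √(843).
m_α(x) = x^2 - 68x + 313

From α - 34 = √(843), squaring gives (α - 34)^2 = 843, i.e. α^2 - 68α + 1156 = 843, so α^2 - 68α + 313 = 0. The discriminant of x^2 - 68x + 313 is (-68)^2 - 4·(313) = 4624 - 1252 = 3372, and 4·(843) is not a perfect square in Q since 843 is squarefree and ≠ 1. Hence x^2 - 68x + 313 is irreducible over Q and is the minimal polynomial of α.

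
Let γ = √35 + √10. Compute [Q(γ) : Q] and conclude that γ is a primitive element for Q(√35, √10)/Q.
[Q(γ) : Q] = 4 (equivalently, Q(γ) = Q(√35, √10))

Obviously Q(γ) ⊆ Q(√35, √10), and [Q(√35, √10):Q] = 4 (since 35, 10 are distinct squarefree integers > 1 with 350 not a perfect square). To show equality we compute the minimal polynomial of γ. From γ = √35 + √10: γ^2 = 35 + 2√(350) + 10 = 45 + 2√(350), so γ^2 - 45 = 2√(350); squaring, (γ^2 - 45)^2 = 4·350, i.e. γ^4 - 90γ^2 + 2025 - 1400 = 0, i.e. γ^4 - 90γ^2 + 625 = 0. So γ is a root of x^4 - 90x^2 + 625. This polynomial is irreducible over Q: it has no rational root (each ±√35 ± √10 is irrational), and any factorization into two quadratics over Q would force √(350) ∈ Q (pairing opposite roots) or √35, √10 ∈ Q (other pairings), all impossible. Hence [Q(γ):Q] = 4 = [Q(√35, √10):Q], so Q(γ) = Q(√35, √10).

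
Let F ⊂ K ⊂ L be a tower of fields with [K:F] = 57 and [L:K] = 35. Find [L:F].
[L:F] = 1995

The tower law says that for any tower of field extensions F ⊂ K ⊂ L with finite degrees, [L:F] = [L:K] · [K:F]. Here this gives [L:F] = 35 · 57 = 1995.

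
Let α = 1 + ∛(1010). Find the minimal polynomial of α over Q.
m_α(x) = x^3 - 3x^2 + 3x - 1011

Set β = α - 1 = ∛(1010), so β^3 = 1010. Then (α - 1)^3 - 1010 = 0, i.e. α is a root of g(x) = (x - 1)^3 - 1010 = x^3 - 3x^2 + 3x - 1011. Since g(x) = h(x - 1) where h(x) = x^3 - 1010, and h is irreducible over Q (because 1010 is not a perfect cube, so h has no rational root, and a monic cubic with no rational root is irreducible), g is also irreducible (irreducibility is preserved under the substitution x → x - 1). Hence m_α(x) = x^3 - 3x^2 + 3x - 1011.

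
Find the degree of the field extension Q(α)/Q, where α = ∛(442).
[Q(α):Q] = 3

The minimal polynomial of α is x^3 - 442, irreducible over Q since 442 is not a perfect cube (so x^3 - 442 has no rational root). Hence [Q(α):Q] = deg(m_α) = 3.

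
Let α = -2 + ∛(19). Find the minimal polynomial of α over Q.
m_α(x) = x^3 + 6x^2 + 12x - 11

Set β = α + 2 = ∛(19), so β^3 = 19. Then (α + 2)^3 - 19 = 0, i.e. α is a root of g(x) = (x + 2)^3 - 19 = x^3 + 6x^2 + 12x - 11. Since g(x) = h(x + 2) where h(x) = x^3 - 19, and h is irreducible over Q (because 19 is not a perfect cube, so h has no rational root, and a monic cubic with no rational root is irreducible), g is also irreducible (irreducibility is preserved under the substitution x → x + 2). Hence m_α(x) = x^3 + 6x^2 + 12x - 11.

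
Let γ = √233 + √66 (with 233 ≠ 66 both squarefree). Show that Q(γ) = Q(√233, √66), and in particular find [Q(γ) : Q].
[Q(γ) : Q] = 4 (equivalently, Q(γ) = Q(√233, √66))

Obviously Q(γ) ⊆ Q(√233, √66), and [Q(√233, √66):Q] = 4 (since 233, 66 are distinct squarefree integers > 1 with 15378 not a perfect square). To show equality we compute the minimal polynomial of γ. From γ = √233 + √66: γ^2 = 233 + 2√(15378) + 66 = 299 + 2√(15378), so γ^2 - 299 = 2√(15378); squaring, (γ^2 - 299)^2 = 4·15378, i.e. γ^4 - 598γ^2 + 89401 - 61512 = 0, i.e. γ^4 - 598γ^2 + 27889 = 0. So γ is a root of x^4 - 598x^2 + 27889. This polynomial is irreducible over Q: it has no rational root (each ±√233 ± √66 is irrational), and any factorization into two quadratics over Q would force √(15378) ∈ Q (pairing opposite roots) or √233, √66 ∈ Q (other pairings), all impossible. Hence [Q(γ):Q] = 4 = [Q(√233, √66):Q], so Q(γ) = Q(√233, √66).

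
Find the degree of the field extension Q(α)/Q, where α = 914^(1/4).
[Q(α):Q] = 4

α is a root of x^4 - 914. By Eisenstein's criterion at the prime p = 2 (which divides the constant term 914 but p^2 = 4 does not, since 914 is squarefree), x^4 - 914 is irreducible over Q. Hence [Q(α):Q] = 4.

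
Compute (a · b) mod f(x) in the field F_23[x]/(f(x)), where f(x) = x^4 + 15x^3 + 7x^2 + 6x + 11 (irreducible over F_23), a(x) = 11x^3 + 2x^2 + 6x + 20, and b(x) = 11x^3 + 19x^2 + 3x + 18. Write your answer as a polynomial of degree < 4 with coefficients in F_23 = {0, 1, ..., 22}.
a · b ≡ 7x^3 + 19x + 17 (mod f(x))

Multiply in F_23[x]: a(x)·b(x) = (11x^3 + 2x^2 + 6x + 20)·(11x^3 + 19x^2 + 3x + 18) = 6x^6 + x^5 + 22x^4 + 9x^3 + 20x^2 + 7x + 15. This has degree ≥ 4, so divide by f(x) over F_23: 6x^6 + x^5 + 22x^4 + 9x^3 + 20x^2 + 7x + 15 = (6x^2 + 3x + 4)·(x^4 + 15x^3 + 7x^2 + 6x + 11) + (7x^3 + 19x + 17). Hence a·b ≡ 7x^3 + 19x + 17 (mod f). (F_23[x]/(f) is a field with 23^4 = 279841 elements since f is irreducible of degree 4.)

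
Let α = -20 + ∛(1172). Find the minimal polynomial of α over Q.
m_α(x) = x^3 + 60x^2 + 1200x + 6828

Set β = α + 20 = ∛(1172), so β^3 = 1172. Then (α + 20)^3 - 1172 = 0, i.e. α is a root of g(x) = (x + 20)^3 - 1172 = x^3 + 60x^2 + 1200x + 6828. Since g(x) = h(x + 20) where h(x) = x^3 - 1172, and h is irreducible over Q (because 1172 is not a perfect cube, so h has no rational root, and a monic cubic with no rational root is irreducible), g is also irreducible (irreducibility is preserved under the substitution x → x + 20). Hence m_α(x) = x^3 + 60x^2 + 1200x + 6828.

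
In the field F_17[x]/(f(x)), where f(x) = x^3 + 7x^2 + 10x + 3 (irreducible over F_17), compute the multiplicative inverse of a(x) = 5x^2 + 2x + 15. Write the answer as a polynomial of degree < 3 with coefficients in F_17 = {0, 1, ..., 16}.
a(x)^(-1) ≡ 7x^2 + 10x + 16 (mod f(x))

Since f is irreducible over F_17, F_17[x]/(f) is a field and a(x) ≠ 0 has an inverse. Apply the extended Euclidean algorithm to f(x) and a(x) in F_17[x]: f(x) = (7x + 2)·a(x) + (3x + 7);  a(x) = (13x + 10)·(3x + 7) + (13). The last nonzero remainder is the constant 13 = gcd(f, a) in F_17. Back-substituting through the division chain expresses 13 = s(x)·a(x) + t(x)·f(x) with s(x) ≡ 6x^2 + 11x + 4 (mod f), so (6x^2 + 11x + 4)·a(x) ≡ 13 (mod f). Multiplying by 13^(-1) ≡ 4 in F_17 gives a(x)^(-1) ≡ 4·(6x^2 + 11x + 4) ≡ 7x^2 + 10x + 16 (mod f). Check: (5x^2 + 2x + 15)·(7x^2 + 10x + 16) = x^4 + 13x^3 + x^2 + 12x + 2 ≡ 1 (mod x^3 + 7x^2 + 10x + 3).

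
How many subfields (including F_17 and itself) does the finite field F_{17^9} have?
F_{17^9} has 3 subfields

The subfields of F_{p^n} are exactly the fields F_{p^d} for d | n (each is the fixed field of the unique index-d subgroup of Gal(F_{p^n}/F_p) ≅ Z/nZ). The divisors of n = 9 are {1, 3, 9}, giving 3 subfields: F_{17^1}, F_{17^3}, F_{17^9}.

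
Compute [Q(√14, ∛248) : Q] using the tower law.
[Q(√14, ∛248) : Q] = 6

Let L = Q(√14, ∛248). Since Q(√14) ⊂ L and [Q(√14):Q] = 2, the tower law gives 2 | [L:Q]. Likewise Q(∛248) ⊂ L with [Q(∛248):Q] = 3 (because 248 is not a perfect cube), so 3 | [L:Q]. As gcd(2,3) = 1, [L:Q] is divisible by 6. Conversely L is generated over Q by √14 and ∛248, so [L:Q] ≤ 2·3 = 6. Therefore [Q(√14, ∛248) : Q] = 6.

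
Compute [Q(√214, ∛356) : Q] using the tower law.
[Q(√214, ∛356) : Q] = 6

Let L = Q(√214, ∛356). Since Q(√214) ⊂ L and [Q(√214):Q] = 2, the tower law gives 2 | [L:Q]. Likewise Q(∛356) ⊂ L with [Q(∛356):Q] = 3 (because 356 is not a perfect cube), so 3 | [L:Q]. As gcd(2,3) = 1, [L:Q] is divisible by 6. Conversely L is generated over Q by √214 and ∛356, so [L:Q] ≤ 2·3 = 6. Therefore [Q(√214, ∛356) : Q] = 6.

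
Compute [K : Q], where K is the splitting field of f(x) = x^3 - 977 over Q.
[K : Q] = 6

The roots of x^3 - 977 are ∛977, ω∛977, ω^2∛977 where ω = e^(2πi/3) is a primitive cube root of unity, so K = Q(∛977, ω). Now [Q(∛977):Q] = 3 (since 977 is not a perfect cube, x^3 - 977 is irreducible) and [Q(ω):Q] = 2. Both 2 and 3 divide [K:Q], and [K:Q] ≤ 3·2 = 6, so [K:Q] = 6. (Equivalently: Q(∛977) ⊂ R but ω ∉ R, so [K : Q(∛977)] = 2.)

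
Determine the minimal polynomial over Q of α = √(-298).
m_α(x) = x^2 + 298

α satisfies α^2 + 298 = 0, so x^2 + 298 annihilates α. Since d = -298 is squarefree and ≠ 1, it is not a perfect square in Q, so x^2 + 298 has no rational root and is therefore irreducible over Q (a degree-2 polynomial over a field is irreducible iff it has no root). Hence m_α(x) = x^2 + 298.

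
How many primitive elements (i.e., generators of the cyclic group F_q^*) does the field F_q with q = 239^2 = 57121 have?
There are φ(57120) = 12288 primitive elements

F_q^* is cyclic of order q - 1 = 57120. A cyclic group of order m has exactly φ(m) generators. Here m = 57120 = 2^5 · 3 · 5 · 7 · 17, so the number of primitive elements is φ(57120) = 12288.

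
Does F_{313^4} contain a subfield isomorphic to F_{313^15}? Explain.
No: F_{313^15} is not a subfield of F_{313^4}

F_{p^m} embeds in F_{p^n} iff m | n. Here 15 ∤ 4 (since 4 = 0·15 + 4 with remainder 4 ≠ 0), so F_{313^15} is not a subfield of F_{313^4}. Equivalently: if it were, the tower law would give 15 = [F_{313^15}:F_313] dividing [F_{313^4}:F_313] = 4, contradiction.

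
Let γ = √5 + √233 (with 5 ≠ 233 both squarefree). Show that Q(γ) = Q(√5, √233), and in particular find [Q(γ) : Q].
[Q(γ) : Q] = 4 (equivalently, Q(γ) = Q(√5, √233))

Obviously Q(γ) ⊆ Q(√5, √233), and [Q(√5, √233):Q] = 4 (since 5, 233 are distinct squarefree integers > 1 with 1165 not a perfect square). To show equality we compute the minimal polynomial of γ. From γ = √5 + √233: γ^2 = 5 + 2√(1165) + 233 = 238 + 2√(1165), so γ^2 - 238 = 2√(1165); squaring, (γ^2 - 238)^2 = 4·1165, i.e. γ^4 - 476γ^2 + 56644 - 4660 = 0, i.e. γ^4 - 476γ^2 + 51984 = 0. So γ is a root of x^4 - 476x^2 + 51984. This polynomial is irreducible over Q: it has no rational root (each ±√5 ± √233 is irrational), and any factorization into two quadratics over Q would force √(1165) ∈ Q (pairing opposite roots) or √5, √233 ∈ Q (other pairings), all impossible. Hence [Q(γ):Q] = 4 = [Q(√5, √233):Q], so Q(γ) = Q(√5, √233).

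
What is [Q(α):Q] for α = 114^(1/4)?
[Q(α):Q] = 4

α is a root of x^4 - 114. By Eisenstein's criterion at the prime p = 2 (which divides the constant term 114 but p^2 = 4 does not, since 114 is squarefree), x^4 - 114 is irreducible over Q. Hence [Q(α):Q] = 4.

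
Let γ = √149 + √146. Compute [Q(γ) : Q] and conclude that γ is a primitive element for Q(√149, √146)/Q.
[Q(γ) : Q] = 4 (equivalently, Q(γ) = Q(√149, √146))

Obviously Q(γ) ⊆ Q(√149, √146), and [Q(√149, √146):Q] = 4 (since 149, 146 are distinct squarefree integers > 1 with 21754 not a perfect square). To show equality we compute the minimal polynomial of γ. From γ = √149 + √146: γ^2 = 149 + 2√(21754) + 146 = 295 + 2√(21754), so γ^2 - 295 = 2√(21754); squaring, (γ^2 - 295)^2 = 4·21754, i.e. γ^4 - 590γ^2 + 87025 - 87016 = 0, i.e. γ^4 - 590γ^2 + 9 = 0. So γ is a root of x^4 - 590x^2 + 9. This polynomial is irreducible over Q: it has no rational root (each ±√149 ± √146 is irrational), and any factorization into two quadratics over Q would force √(21754) ∈ Q (pairing opposite roots) or √149, √146 ∈ Q (other pairings), all impossible. Hence [Q(γ):Q] = 4 = [Q(√149, √146):Q], so Q(γ) = Q(√149, √146).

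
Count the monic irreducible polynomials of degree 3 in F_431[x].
There are 26687520 monic irreducible polynomials of degree 3 over F_431

Each element of F_{431^3} that lies in no proper subfield is a root of exactly one monic irreducible of degree 3 over F_431, and each such polynomial has 3 distinct roots in F_{431^3}. By Möbius inversion the count is N_431(3) = (1/3) Σ_{d|3} μ(3/d) · 431^d = (1/3)(μ(3)·431^1 + μ(1)·431^3) = 80062560/3 = 26687520.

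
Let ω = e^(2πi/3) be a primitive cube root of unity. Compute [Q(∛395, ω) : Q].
[Q(∛395, ω) : Q] = 6

[Q(∛395):Q] = 3 (min poly x^3 - 395, irreducible since 395 is not a perfect cube). [Q(ω):Q] = 2 (min poly x^2 + x + 1). Since Q(∛395) ⊂ R and ω ∉ R, we have ω ∉ Q(∛395), so x^2 + x + 1 remains irreducible over Q(∛395) and [Q(∛395, ω) : Q(∛395)] = 2. By the tower law, [Q(∛395, ω) : Q] = 3 · 2 = 6. (In fact Q(∛395, ω) is the splitting field of x^3 - 395 over Q.)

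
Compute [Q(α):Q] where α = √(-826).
[Q(α):Q] = 2

[Q(α):Q] equals the degree of the minimal polynomial of α. Here α^2 = -826 and x^2 + 826 is irreducible (d = -826 is squarefree, ≠ 1, hence not a square), so deg(m_α) = 2. Thus [Q(α):Q] = 2.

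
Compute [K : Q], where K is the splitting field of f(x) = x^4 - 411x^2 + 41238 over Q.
[K : Q] = 4

Solving the quadratic in x^2: x^2 = (411 ± √(411^2 - 4·41238))/2 = (411 ± √3969)/2 = (411 ± 63)/2, giving x^2 = 237 or x^2 = 174. So f(x) = (x^2 - 237)(x^2 - 174) and the roots of f are ±√237, ±√174. Hence the splitting field is K = Q(√237, √174). Since 237 and 174 are distinct squarefree integers > 1, their product 41238 is not a perfect square, so √174 ∉ Q(√237). By the tower law [K:Q] = [Q(√237,√174):Q(√237)] · [Q(√237):Q] = 2 · 2 = 4.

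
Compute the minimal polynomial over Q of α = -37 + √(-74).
m_α(x) = x^2 + 74x + 1443

From α + 37 = √(-74), squaring gives (α + 37)^2 = -74, i.e. α^2 + 74α + 1369 = -74, so α^2 + 74α + 1443 = 0. The discriminant of x^2 + 74x + 1443 is (74)^2 - 4·(1443) = 5476 - 5772 = -296, and 4·(-74) is not a perfect square in Q since -74 is squarefree and ≠ 1. Hence x^2 + 74x + 1443 is irreducible over Q and is the minimal polynomial of α.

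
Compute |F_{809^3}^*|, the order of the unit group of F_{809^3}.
|F_{809^3}^*| = 529475128

F_{809^3} has 809^3 = 529475129 elements; its multiplicative group consists of all nonzero elements, so |F_{809^3}^*| = 529475129 - 1 = 529475128. (It is cyclic since any finite subgroup of the multiplicative group of a field is cyclic.)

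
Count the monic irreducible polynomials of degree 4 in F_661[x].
There are 47724880830 monic irreducible polynomials of degree 4 over F_661

Each element of F_{661^4} that lies in no proper subfield is a root of exactly one monic irreducible of degree 4 over F_661, and each such polynomial has 4 distinct roots in F_{661^4}. By Möbius inversion the count is N_661(4) = (1/4) Σ_{d|4} μ(4/d) · 661^d = (1/4)(μ(4)·661^1 + μ(2)·661^2 + μ(1)·661^4) = 190899523320/4 = 47724880830.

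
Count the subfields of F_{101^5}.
F_{101^5} has 2 subfields

The subfields of F_{p^n} are exactly the fields F_{p^d} for d | n (each is the fixed field of the unique index-d subgroup of Gal(F_{p^n}/F_p) ≅ Z/nZ). The divisors of n = 5 are {1, 5}, giving 2 subfields: F_{101^1}, F_{101^5}.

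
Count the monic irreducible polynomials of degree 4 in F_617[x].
There are 36230933508 monic irreducible polynomials of degree 4 over F_617

Each element of F_{617^4} that lies in no proper subfield is a root of exactly one monic irreducible of degree 4 over F_617, and each such polynomial has 4 distinct roots in F_{617^4}. By Möbius inversion the count is N_617(4) = (1/4) Σ_{d|4} μ(4/d) · 617^d = (1/4)(μ(4)·617^1 + μ(2)·617^2 + μ(1)·617^4) = 144923734032/4 = 36230933508.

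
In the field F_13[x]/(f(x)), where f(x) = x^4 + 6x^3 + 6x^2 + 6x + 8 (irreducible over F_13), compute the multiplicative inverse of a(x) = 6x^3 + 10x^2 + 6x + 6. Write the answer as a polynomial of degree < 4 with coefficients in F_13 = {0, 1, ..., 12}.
a(x)^(-1) ≡ 5x^3 + x^2 + 7x + 10 (mod f(x))

Since f is irreducible over F_13, F_13[x]/(f) is a field and a(x) ≠ 0 has an inverse. Apply the extended Euclidean algorithm to f(x) and a(x) in F_13[x]: f(x) = (11x)·a(x) + (5x^2 + 5x + 8);  a(x) = (9x + 6)·(5x^2 + 5x + 8) + (8x + 10);  (5x^2 + 5x + 8) = (12x + 10)·(8x + 10) + (12). The last nonzero remainder is the constant 12 = gcd(f, a) in F_13. Back-substituting through the division chain expresses 12 = s(x)·a(x) + t(x)·f(x) with s(x) ≡ 8x^3 + 12x^2 + 6x + 3 (mod f), so (8x^3 + 12x^2 + 6x + 3)·a(x) ≡ 12 (mod f). Multiplying by 12^(-1) ≡ 12 in F_13 gives a(x)^(-1) ≡ 12·(8x^3 + 12x^2 + 6x + 3) ≡ 5x^3 + x^2 + 7x + 10 (mod f). Check: (6x^3 + 10x^2 + 6x + 6)·(5x^3 + x^2 + 7x + 10) = 4x^6 + 4x^5 + 4x^4 + 10x^3 + 5x^2 + 11x + 8 ≡ 1 (mod x^4 + 6x^3 + 6x^2 + 6x + 8).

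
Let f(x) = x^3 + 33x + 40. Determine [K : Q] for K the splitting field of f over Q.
[K : Q] = 6

By the rational root test, any rational root of the monic integer polynomial f(x) = x^3 + 33x + 40 must be an integer dividing the constant term 40, i.e. one of ±{1, 2, 4, 5, 8, 10, 20, 40}. Evaluating: f(1) = 74, f(-1) = 6, f(2) = 114, f(-2) = -34, f(4) = 236, f(-4) = -156, f(5) = 330, f(-5) = -250, f(8) = 816, f(-8) = -736, f(10) = 1370, f(-10) = -1290, f(20) = 8700, f(-20) = -8620, f(40) = 65360, f(-40) = -65280; none is 0, so f has no rational root and is therefore irreducible over Q (a cubic with no linear factor over a field is irreducible). For an irreducible cubic, the Galois group is A_3 or S_3 according as the discriminant disc(f) = -4a^3 - 27b^2 = -4·(33)^3 - 27·(40)^2 = -186948 is or is not a square in Q. Here disc(f) = -186948 is not a perfect square in Q, so the Galois group of f over Q is not contained in A_3 and must be all of S_3. The splitting field has degree |S_3| = 6 over Q, so [K : Q] = 6.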